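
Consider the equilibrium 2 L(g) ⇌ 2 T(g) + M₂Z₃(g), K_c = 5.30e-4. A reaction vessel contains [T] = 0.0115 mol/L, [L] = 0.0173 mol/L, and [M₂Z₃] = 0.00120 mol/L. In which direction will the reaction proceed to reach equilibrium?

at equilibrium

Q_c = [T]²·[M₂Z₃] / [L]² = (0.0115)²·(0.00120) / (0.0173)² = 5.30e-4
Q_c = 5.30e-4 = K_c, so the system is already at equilibrium.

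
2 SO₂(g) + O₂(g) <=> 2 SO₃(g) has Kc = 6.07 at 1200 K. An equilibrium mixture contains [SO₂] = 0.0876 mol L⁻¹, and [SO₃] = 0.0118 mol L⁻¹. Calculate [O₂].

At equilibrium, Kc = [SO₃]² / ([SO₂]²·[O₂]) = 6.07.
(0.0118)² / ((0.0876)²·([O₂])) = 6.07
[O₂] = 0.00299 mol L⁻¹

[O₂] = 0.00299 mol L⁻¹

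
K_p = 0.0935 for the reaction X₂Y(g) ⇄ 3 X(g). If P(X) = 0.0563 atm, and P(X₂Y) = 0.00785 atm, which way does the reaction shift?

toward products

Q_p = P(X)³ / P(X₂Y) = (0.0563)³ / (0.00785) = 0.0227
Q_p = 0.0227 < K_p = 0.0935, so the forward reaction proceeds.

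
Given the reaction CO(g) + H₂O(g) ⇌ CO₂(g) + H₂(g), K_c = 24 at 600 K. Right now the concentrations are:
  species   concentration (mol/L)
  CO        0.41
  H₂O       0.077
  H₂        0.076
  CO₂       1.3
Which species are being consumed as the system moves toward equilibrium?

Q_c = [CO₂]·[H₂] / ([CO]·[H₂O]) = (1.3)·(0.076) / ((0.41)·(0.077)) = 3.1
Q_c = 3.1 < K_c = 24: net forward reaction.

CO, H₂O (reactants)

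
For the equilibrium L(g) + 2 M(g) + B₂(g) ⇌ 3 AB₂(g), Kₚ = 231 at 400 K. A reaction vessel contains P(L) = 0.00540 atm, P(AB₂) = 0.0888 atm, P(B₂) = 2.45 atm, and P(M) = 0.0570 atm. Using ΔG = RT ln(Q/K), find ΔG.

Qₚ = P(AB₂)³ / (P(L)·P(M)²·P(B₂)) = (0.0888)³ / ((0.00540)·(0.0570)²·(2.45)) = 16.3
ΔG = RT ln(Qₚ/Kₚ) = (8.314 J mol⁻¹ K⁻¹)(400 K) × ln(16.3/231)
   = (3.326 kJ/mol)(-2.651) = -8.82 kJ/mol
ΔG < 0, so the forward reaction is spontaneous (proceeds forward).

ΔG = -8.82 kJ/mol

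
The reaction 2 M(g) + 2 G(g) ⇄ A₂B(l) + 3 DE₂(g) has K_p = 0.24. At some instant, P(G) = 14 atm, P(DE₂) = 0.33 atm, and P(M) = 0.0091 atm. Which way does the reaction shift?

toward reactants

(A₂B is a pure liquid — omitted from Q_p.)
Q_p = P(DE₂)³ / (P(M)²·P(G)²) = (0.33)³ / ((0.0091)²·(14)²) = 2.2
Q_p = 2.2 > K_p = 0.24, so the reverse reaction proceeds.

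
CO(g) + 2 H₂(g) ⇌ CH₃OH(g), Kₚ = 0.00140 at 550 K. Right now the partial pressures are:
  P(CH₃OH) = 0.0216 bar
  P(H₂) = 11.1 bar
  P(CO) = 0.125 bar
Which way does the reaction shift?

no net change (already at equilibrium)

Qₚ = P(CH₃OH) / (P(CO)·P(H₂)²) = (0.0216) / ((0.125)·(11.1)²) = 0.00140
Qₚ = 0.00140 = Kₚ, so the system is already at equilibrium.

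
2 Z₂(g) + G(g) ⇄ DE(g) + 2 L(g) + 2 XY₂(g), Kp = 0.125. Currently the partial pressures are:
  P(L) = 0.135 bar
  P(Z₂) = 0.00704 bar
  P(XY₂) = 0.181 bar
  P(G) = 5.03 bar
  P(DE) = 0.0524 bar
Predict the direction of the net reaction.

Qp = P(DE)·P(L)²·P(XY₂)² / (P(Z₂)²·P(G)) = (0.0524)·(0.135)²·(0.181)² / ((0.00704)²·(5.03)) = 0.125
Qp = 0.125 = Kp, so the system is already at equilibrium.

at equilibrium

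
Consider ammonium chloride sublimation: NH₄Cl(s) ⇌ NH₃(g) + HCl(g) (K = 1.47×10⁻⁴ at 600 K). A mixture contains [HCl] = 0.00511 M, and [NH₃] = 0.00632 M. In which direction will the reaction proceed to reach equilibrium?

toward products

(NH₄Cl is a pure solid — omitted from Q.)
Q = [NH₃]·[HCl] = (0.00632)·(0.00511) = 3.23×10⁻⁵
Q = 3.23×10⁻⁵ < K = 1.47×10⁻⁴, so the forward reaction proceeds.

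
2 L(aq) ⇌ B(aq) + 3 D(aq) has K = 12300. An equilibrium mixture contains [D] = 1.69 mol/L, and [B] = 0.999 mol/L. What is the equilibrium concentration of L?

[L] = 0.0198 mol/L

At equilibrium, K = [B]·[D]³ / [L]² = 12300.
(0.999)·(1.69)³ / ([L])² = 12300
[L]² = 3.92×10⁻⁴ ⇒ [L] = 0.0198 mol/L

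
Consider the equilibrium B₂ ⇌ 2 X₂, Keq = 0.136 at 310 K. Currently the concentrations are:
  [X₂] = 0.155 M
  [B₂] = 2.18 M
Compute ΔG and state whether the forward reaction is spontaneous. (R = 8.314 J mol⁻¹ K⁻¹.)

Q = [X₂]² / [B₂] = (0.155)² / (2.18) = 0.0110
ΔG = RT ln(Q/Keq) = (8.314 J mol⁻¹ K⁻¹)(310 K) × ln(0.0110/0.136)
   = (2.577 kJ/mol)(-2.515) = -6.48 kJ/mol
ΔG < 0, so the forward reaction is spontaneous (proceeds forward).

ΔG = -6.48 kJ/mol; the forward reaction is spontaneous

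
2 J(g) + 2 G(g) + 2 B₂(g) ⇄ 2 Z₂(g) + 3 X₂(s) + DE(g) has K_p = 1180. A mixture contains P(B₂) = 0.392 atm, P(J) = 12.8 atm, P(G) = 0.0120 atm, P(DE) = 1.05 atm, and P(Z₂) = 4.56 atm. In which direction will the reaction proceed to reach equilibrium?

(X₂ is a pure solid — omitted from Q_p.)
Q_p = P(Z₂)²·P(DE) / (P(J)²·P(G)²·P(B₂)²) = (4.56)²·(1.05) / ((12.8)²·(0.0120)²·(0.392)²) = 6020
Q_p = 6020 > K_p = 1180, so the reverse reaction proceeds.

toward reactants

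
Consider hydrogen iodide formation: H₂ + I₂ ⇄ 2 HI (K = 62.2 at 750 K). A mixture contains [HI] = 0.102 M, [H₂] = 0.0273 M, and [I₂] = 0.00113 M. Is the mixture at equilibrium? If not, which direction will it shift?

Q = [HI]² / ([H₂]·[I₂]) = (0.102)² / ((0.0273)·(0.00113)) = 337
Q = 337 > K = 62.2: net reverse reaction.

no; Q > K, reaction proceeds in reverse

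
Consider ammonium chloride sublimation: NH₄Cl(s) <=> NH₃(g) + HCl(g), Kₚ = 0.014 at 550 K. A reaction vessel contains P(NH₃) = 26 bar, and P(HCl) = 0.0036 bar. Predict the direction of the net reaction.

reverse (toward reactants)

(NH₄Cl is a pure solid — omitted from Qₚ.)
Qₚ = P(NH₃)·P(HCl) = (26)·(0.0036) = 0.094
Qₚ = 0.094 > Kₚ = 0.014, so the reverse reaction proceeds.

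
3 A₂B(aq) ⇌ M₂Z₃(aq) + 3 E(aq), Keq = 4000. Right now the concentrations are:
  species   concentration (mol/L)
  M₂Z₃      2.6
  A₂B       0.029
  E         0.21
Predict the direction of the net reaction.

Q = [M₂Z₃]·[E]³ / [A₂B]³ = (2.6)·(0.21)³ / (0.029)³ = 990
Q = 990 < Keq = 4000, so the forward reaction proceeds.

to the right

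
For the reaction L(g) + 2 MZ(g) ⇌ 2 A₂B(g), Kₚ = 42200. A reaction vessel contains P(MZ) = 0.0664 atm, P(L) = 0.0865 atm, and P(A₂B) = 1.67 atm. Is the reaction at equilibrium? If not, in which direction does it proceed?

Qₚ = P(A₂B)² / (P(L)·P(MZ)²) = (1.67)² / ((0.0865)·(0.0664)²) = 7310
Qₚ = 7310 < Kₚ = 42200, so the forward reaction proceeds.

in the forward direction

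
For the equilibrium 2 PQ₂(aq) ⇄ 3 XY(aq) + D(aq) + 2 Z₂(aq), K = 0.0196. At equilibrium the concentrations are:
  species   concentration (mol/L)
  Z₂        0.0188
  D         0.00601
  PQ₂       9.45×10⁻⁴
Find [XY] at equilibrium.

[XY] = 0.202 mol/L

At equilibrium, K = [XY]³·[D]·[Z₂]² / [PQ₂]² = 0.0196.
([XY])³·(0.00601)·(0.0188)² / (9.45×10⁻⁴)² = 0.0196
[XY]³ = 0.00824 ⇒ [XY] = 0.202 mol/L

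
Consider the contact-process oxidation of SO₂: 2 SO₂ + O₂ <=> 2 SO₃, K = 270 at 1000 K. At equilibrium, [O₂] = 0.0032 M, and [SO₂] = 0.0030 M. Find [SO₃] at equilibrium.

[SO₃] = 0.0028 M

At equilibrium, K = [SO₃]² / ([SO₂]²·[O₂]) = 270.
([SO₃])² / ((0.0030)²·(0.0032)) = 270
[SO₃]² = 7.78×10⁻⁶ ⇒ [SO₃] = 0.0028 M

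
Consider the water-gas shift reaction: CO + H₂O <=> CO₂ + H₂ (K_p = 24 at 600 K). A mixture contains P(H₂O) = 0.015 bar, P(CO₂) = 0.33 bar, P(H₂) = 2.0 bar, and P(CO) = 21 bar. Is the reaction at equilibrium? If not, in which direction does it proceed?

toward products

Q_p = P(CO₂)·P(H₂) / (P(CO)·P(H₂O)) = (0.33)·(2.0) / ((21)·(0.015)) = 2.1
Q_p = 2.1 < K_p = 24, so the forward reaction proceeds.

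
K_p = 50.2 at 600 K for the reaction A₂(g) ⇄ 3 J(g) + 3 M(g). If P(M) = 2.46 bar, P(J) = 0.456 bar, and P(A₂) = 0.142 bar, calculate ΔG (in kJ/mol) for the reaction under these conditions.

ΔG = -8.08 kJ/mol

Q_p = P(J)³·P(M)³ / P(A₂) = (0.456)³·(2.46)³ / (0.142) = 9.94
ΔG = RT ln(Q_p/K_p) = (8.314 J mol⁻¹ K⁻¹)(600 K) × ln(9.94/50.2)
   = (4.988 kJ/mol)(-1.619) = -8.08 kJ/mol
ΔG < 0, so the forward reaction is spontaneous (proceeds forward).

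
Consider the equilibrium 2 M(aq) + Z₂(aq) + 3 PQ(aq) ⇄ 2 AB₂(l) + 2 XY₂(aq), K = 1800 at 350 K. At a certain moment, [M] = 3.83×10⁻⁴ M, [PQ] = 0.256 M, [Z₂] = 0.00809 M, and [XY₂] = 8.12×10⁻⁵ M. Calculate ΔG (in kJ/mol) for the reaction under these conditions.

(AB₂ is a pure liquid — omitted from Q.)
Q = [XY₂]² / ([M]²·[Z₂]·[PQ]³) = (8.12×10⁻⁵)² / ((3.83×10⁻⁴)²·(0.00809)·(0.256)³) = 331
ΔG = RT ln(Q/K) = (8.314 J mol⁻¹ K⁻¹)(350 K) × ln(331/1800)
   = (2.910 kJ/mol)(-1.693) = -4.93 kJ/mol
ΔG < 0, so the forward reaction is spontaneous (proceeds forward).

ΔG = -4.93 kJ/mol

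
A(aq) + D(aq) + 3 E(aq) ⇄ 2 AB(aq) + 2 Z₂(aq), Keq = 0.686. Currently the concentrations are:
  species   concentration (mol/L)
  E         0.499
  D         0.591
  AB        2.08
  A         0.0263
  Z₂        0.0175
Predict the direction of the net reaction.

Q = [AB]²·[Z₂]² / ([A]·[D]·[E]³) = (2.08)²·(0.0175)² / ((0.0263)·(0.591)·(0.499)³) = 0.686
Q = 0.686 = Keq, so the system is already at equilibrium.

at equilibrium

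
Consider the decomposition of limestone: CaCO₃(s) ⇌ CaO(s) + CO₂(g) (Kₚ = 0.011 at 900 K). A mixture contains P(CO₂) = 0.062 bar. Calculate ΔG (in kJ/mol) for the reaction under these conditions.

ΔG = 12.9 kJ/mol

(CaCO₃, CaO are pure solids — omitted from Qₚ.)
Qₚ = P(CO₂) = 0.0620
ΔG = RT ln(Qₚ/Kₚ) = (8.314 J mol⁻¹ K⁻¹)(900 K) × ln(0.0620/0.011)
   = (7.483 kJ/mol)(1.729) = 12.9 kJ/mol
ΔG > 0, so the forward reaction is non-spontaneous (proceeds in reverse).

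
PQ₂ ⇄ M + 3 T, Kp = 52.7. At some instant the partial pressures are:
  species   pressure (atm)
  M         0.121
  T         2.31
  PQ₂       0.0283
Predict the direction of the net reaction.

neither direction; the system is at equilibrium

Qp = P(M)·P(T)³ / P(PQ₂) = (0.121)·(2.31)³ / (0.0283) = 52.7
Qp = 52.7 = Kp, so the system is already at equilibrium.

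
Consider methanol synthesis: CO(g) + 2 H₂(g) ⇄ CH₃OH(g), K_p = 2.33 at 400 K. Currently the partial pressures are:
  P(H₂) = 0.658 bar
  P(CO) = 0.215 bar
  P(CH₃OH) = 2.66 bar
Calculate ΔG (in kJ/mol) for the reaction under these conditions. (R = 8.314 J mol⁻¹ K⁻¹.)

Q_p = P(CH₃OH) / (P(CO)·P(H₂)²) = (2.66) / ((0.215)·(0.658)²) = 28.6
ΔG = RT ln(Q_p/K_p) = (8.314 J mol⁻¹ K⁻¹)(400 K) × ln(28.6/2.33)
   = (3.326 kJ/mol)(2.508) = 8.34 kJ/mol
ΔG > 0, so the forward reaction is non-spontaneous (proceeds in reverse).

ΔG = 8.34 kJ/mol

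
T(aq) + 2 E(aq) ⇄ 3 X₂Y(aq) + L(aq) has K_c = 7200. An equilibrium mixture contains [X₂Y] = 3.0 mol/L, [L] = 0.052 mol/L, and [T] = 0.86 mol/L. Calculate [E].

At equilibrium, K_c = [X₂Y]³·[L] / ([T]·[E]²) = 7200.
(3.0)³·(0.052) / ((0.86)·([E])²) = 7200
[E]² = 2.27e-4 ⇒ [E] = 0.015 mol/L

[E] = 0.015 mol/L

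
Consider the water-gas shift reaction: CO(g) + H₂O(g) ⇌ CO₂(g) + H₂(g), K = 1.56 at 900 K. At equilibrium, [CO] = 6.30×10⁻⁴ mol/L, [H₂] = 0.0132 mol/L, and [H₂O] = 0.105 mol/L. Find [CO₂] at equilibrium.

[CO₂] = 0.00782 mol/L

At equilibrium, K = [CO₂]·[H₂] / ([CO]·[H₂O]) = 1.56.
([CO₂])·(0.0132) / ((6.30×10⁻⁴)·(0.105)) = 1.56
[CO₂] = 0.00782 mol/L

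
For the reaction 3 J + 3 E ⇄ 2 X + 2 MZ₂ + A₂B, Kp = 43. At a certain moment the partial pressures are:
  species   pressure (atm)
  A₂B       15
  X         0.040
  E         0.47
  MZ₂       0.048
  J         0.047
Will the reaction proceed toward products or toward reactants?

Qp = P(X)²·P(MZ₂)²·P(A₂B) / (P(J)³·P(E)³) = (0.040)²·(0.048)²·(15) / ((0.047)³·(0.47)³) = 5.1
Qp = 5.1 < Kp = 43, so the forward reaction proceeds.

toward products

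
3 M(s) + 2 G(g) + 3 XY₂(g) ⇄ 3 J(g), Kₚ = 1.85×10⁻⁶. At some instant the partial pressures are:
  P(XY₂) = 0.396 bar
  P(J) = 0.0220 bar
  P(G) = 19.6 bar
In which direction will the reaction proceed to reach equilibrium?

to the right

(M is a pure solid — omitted from Qₚ.)
Qₚ = P(J)³ / (P(G)²·P(XY₂)³) = (0.0220)³ / ((19.6)²·(0.396)³) = 4.46×10⁻⁷
Qₚ = 4.46×10⁻⁷ < Kₚ = 1.85×10⁻⁶, so the forward reaction proceeds.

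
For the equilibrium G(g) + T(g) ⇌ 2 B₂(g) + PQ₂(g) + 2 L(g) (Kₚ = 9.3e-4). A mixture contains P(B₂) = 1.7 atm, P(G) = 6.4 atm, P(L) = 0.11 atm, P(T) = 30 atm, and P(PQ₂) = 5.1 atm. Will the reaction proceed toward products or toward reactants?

Qₚ = P(B₂)²·P(PQ₂)·P(L)² / (P(G)·P(T)) = (1.7)²·(5.1)·(0.11)² / ((6.4)·(30)) = 9.3e-4
Qₚ = 9.3e-4 = Kₚ, so the system is already at equilibrium.

no net change (already at equilibrium)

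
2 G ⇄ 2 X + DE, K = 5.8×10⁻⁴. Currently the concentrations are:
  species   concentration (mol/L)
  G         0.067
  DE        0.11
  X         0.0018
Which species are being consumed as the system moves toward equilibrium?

Q = [X]²·[DE] / [G]² = (0.0018)²·(0.11) / (0.067)² = 7.9×10⁻⁵
Q = 7.9×10⁻⁵ < K = 5.8×10⁻⁴: net forward reaction.

G (reactants)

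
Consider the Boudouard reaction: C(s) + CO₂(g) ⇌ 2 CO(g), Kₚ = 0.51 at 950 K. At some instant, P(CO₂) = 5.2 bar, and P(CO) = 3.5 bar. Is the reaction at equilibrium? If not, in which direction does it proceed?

(C is a pure solid — omitted from Qₚ.)
Qₚ = P(CO)² / P(CO₂) = (3.5)² / (5.2) = 2.4
Qₚ = 2.4 > Kₚ = 0.51, so the reverse reaction proceeds.

to the left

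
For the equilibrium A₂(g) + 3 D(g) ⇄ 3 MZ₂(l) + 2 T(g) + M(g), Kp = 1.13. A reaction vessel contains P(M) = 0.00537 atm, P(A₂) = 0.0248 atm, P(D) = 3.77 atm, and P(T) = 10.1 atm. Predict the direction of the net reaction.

(MZ₂ is a pure liquid — omitted from Qp.)
Qp = P(T)²·P(M) / (P(A₂)·P(D)³) = (10.1)²·(0.00537) / ((0.0248)·(3.77)³) = 0.412
Qp = 0.412 < Kp = 1.13, so the forward reaction proceeds.

in the forward direction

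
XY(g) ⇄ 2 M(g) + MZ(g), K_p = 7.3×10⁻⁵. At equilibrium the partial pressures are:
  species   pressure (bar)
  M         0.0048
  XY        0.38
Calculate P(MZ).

At equilibrium, K_p = P(M)²·P(MZ) / P(XY) = 7.3×10⁻⁵.
(0.0048)²·(P(MZ)) / (0.38) = 7.3×10⁻⁵
P(MZ) = 1.20 = 1.2 bar

P(MZ) = 1.2 bar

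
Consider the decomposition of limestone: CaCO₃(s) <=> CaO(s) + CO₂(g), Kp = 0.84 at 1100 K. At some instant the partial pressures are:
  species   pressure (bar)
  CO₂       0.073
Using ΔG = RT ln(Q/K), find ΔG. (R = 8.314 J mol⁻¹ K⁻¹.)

(CaCO₃, CaO are pure solids — omitted from Qp.)
Qp = P(CO₂) = 0.0730
ΔG = RT ln(Qp/Kp) = (8.314 J mol⁻¹ K⁻¹)(1100 K) × ln(0.0730/0.84)
   = (9.145 kJ/mol)(-2.443) = -22.3 kJ/mol
ΔG < 0, so the forward reaction is spontaneous (proceeds forward).

ΔG = -22.3 kJ/mol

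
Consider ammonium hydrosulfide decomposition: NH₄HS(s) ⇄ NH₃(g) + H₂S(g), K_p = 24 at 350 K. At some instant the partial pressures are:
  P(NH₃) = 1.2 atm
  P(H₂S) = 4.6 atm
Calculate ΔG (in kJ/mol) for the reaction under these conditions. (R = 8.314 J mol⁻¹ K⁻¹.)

ΔG = -4.28 kJ/mol

(NH₄HS is a pure solid — omitted from Q_p.)
Q_p = P(NH₃)·P(H₂S) = (1.2)·(4.6) = 5.52
ΔG = RT ln(Q_p/K_p) = (8.314 J mol⁻¹ K⁻¹)(350 K) × ln(5.52/24)
   = (2.910 kJ/mol)(-1.470) = -4.28 kJ/mol
ΔG < 0, so the forward reaction is spontaneous (proceeds forward).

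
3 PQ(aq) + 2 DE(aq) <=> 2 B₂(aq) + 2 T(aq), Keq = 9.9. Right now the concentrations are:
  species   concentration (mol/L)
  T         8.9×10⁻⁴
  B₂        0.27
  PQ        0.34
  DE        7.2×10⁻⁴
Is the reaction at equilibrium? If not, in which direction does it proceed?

Q = [B₂]²·[T]² / ([PQ]³·[DE]²) = (0.27)²·(8.9×10⁻⁴)² / ((0.34)³·(7.2×10⁻⁴)²) = 2.8
Q = 2.8 < Keq = 9.9, so the forward reaction proceeds.

forward (toward products)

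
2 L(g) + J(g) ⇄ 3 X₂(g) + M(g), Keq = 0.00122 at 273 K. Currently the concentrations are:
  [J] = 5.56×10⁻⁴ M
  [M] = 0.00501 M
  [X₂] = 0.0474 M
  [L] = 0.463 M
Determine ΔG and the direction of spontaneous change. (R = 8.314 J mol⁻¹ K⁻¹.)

Q = [X₂]³·[M] / ([L]²·[J]) = (0.0474)³·(0.00501) / ((0.463)²·(5.56×10⁻⁴)) = 0.00448
ΔG = RT ln(Q/Keq) = (8.314 J mol⁻¹ K⁻¹)(273 K) × ln(0.00448/0.00122)
   = (2.270 kJ/mol)(1.301) = 2.95 kJ/mol
ΔG > 0, so the forward reaction is non-spontaneous (proceeds in reverse).

ΔG = 2.95 kJ/mol; the forward reaction is non-spontaneous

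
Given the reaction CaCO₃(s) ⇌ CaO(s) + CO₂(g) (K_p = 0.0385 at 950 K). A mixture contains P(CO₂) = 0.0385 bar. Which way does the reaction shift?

(CaCO₃, CaO are pure solids — omitted from Q_p.)
Q_p = P(CO₂) = 0.0385
Q_p = 0.0385 = K_p, so the system is already at equilibrium.

at equilibrium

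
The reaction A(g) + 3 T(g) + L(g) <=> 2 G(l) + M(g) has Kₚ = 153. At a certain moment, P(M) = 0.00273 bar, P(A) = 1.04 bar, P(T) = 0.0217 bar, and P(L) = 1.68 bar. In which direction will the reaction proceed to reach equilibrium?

at equilibrium

(G is a pure liquid — omitted from Qₚ.)
Qₚ = P(M) / (P(A)·P(T)³·P(L)) = (0.00273) / ((1.04)·(0.0217)³·(1.68)) = 153
Qₚ = 153 = Kₚ, so the system is already at equilibrium.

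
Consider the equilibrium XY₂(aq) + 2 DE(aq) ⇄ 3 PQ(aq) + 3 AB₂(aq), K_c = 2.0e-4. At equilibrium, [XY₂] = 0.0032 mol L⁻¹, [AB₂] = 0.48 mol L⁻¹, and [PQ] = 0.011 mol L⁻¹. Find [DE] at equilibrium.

At equilibrium, K_c = [PQ]³·[AB₂]³ / ([XY₂]·[DE]²) = 2.0e-4.
(0.011)³·(0.48)³ / ((0.0032)·([DE])²) = 2.0e-4
[DE]² = 0.230 ⇒ [DE] = 0.48 mol L⁻¹

[DE] = 0.48 mol L⁻¹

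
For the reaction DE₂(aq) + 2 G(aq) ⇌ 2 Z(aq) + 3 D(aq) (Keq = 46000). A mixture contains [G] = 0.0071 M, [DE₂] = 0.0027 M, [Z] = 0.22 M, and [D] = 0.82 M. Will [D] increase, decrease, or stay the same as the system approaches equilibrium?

decrease

Q = [Z]²·[D]³ / ([DE₂]·[G]²) = (0.22)²·(0.82)³ / ((0.0027)·(0.0071)²) = 2.0e5
Q = 2.0e5 > Keq = 46000: net reverse reaction.
D is a product, so it decreases.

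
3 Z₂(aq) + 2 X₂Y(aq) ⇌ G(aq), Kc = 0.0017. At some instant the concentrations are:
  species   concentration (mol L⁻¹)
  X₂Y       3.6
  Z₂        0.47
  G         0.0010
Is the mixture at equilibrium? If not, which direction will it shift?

no; Q < K, reaction proceeds forward

Qc = [G] / ([Z₂]³·[X₂Y]²) = (0.0010) / ((0.47)³·(3.6)²) = 7.4×10⁻⁴
Qc = 7.4×10⁻⁴ < Kc = 0.0017: net forward reaction.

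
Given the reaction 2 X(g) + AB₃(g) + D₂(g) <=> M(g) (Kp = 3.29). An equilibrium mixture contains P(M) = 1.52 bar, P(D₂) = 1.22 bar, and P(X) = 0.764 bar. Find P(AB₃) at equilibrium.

At equilibrium, Kp = P(M) / (P(X)²·P(AB₃)·P(D₂)) = 3.29.
(1.52) / ((0.764)²·(P(AB₃))·(1.22)) = 3.29
P(AB₃) = 0.649 bar

P(AB₃) = 0.649 bar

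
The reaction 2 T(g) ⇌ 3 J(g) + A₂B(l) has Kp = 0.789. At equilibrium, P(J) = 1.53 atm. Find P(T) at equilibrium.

P(T) = 2.13 atm

(A₂B is a pure liquid — omitted from Kp.)
At equilibrium, Kp = P(J)³ / P(T)² = 0.789.
(1.53)³ / (P(T))² = 0.789
P(T)² = 4.54 ⇒ P(T) = 2.13 atm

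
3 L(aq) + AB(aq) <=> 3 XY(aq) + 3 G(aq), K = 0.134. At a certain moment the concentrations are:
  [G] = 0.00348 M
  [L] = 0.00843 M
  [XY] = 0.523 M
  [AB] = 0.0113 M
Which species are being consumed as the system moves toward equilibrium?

Q = [XY]³·[G]³ / ([L]³·[AB]) = (0.523)³·(0.00348)³ / ((0.00843)³·(0.0113)) = 0.891
Q = 0.891 > K = 0.134: net reverse reaction.

XY, G (products)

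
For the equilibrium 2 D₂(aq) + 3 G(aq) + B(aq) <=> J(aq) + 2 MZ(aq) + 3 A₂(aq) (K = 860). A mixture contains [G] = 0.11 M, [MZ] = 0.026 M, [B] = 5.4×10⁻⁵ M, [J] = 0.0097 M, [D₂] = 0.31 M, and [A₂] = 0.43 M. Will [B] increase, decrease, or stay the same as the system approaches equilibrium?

decrease

Q = [J]·[MZ]²·[A₂]³ / ([D₂]²·[G]³·[B]) = (0.0097)·(0.026)²·(0.43)³ / ((0.31)²·(0.11)³·(5.4×10⁻⁵)) = 75
Q = 75 < K = 860: net forward reaction.
B is a reactant, so it decreases.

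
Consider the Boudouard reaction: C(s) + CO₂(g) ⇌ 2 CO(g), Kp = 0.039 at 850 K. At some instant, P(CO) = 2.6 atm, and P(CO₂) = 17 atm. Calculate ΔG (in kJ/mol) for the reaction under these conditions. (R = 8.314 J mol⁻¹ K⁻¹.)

(C is a pure solid — omitted from Qp.)
Qp = P(CO)² / P(CO₂) = (2.6)² / (17) = 0.398
ΔG = RT ln(Qp/Kp) = (8.314 J mol⁻¹ K⁻¹)(850 K) × ln(0.398/0.039)
   = (7.067 kJ/mol)(2.323) = 16.4 kJ/mol
ΔG > 0, so the forward reaction is non-spontaneous (proceeds in reverse).

ΔG = 16.4 kJ/mol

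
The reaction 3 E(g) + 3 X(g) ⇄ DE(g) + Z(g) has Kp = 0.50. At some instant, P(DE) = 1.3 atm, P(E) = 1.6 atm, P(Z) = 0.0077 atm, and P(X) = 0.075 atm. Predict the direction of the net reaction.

Qp = P(DE)·P(Z) / (P(E)³·P(X)³) = (1.3)·(0.0077) / ((1.6)³·(0.075)³) = 5.8
Qp = 5.8 > Kp = 0.50, so the reverse reaction proceeds.

toward reactants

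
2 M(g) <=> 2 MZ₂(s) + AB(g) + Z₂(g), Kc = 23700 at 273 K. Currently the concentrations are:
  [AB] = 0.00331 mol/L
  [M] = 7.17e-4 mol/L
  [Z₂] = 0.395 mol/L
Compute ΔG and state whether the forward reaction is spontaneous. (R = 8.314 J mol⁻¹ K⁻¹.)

(MZ₂ is a pure solid — omitted from Qc.)
Qc = [AB]·[Z₂] / [M]² = (0.00331)·(0.395) / (7.17e-4)² = 2540
ΔG = RT ln(Qc/Kc) = (8.314 J mol⁻¹ K⁻¹)(273 K) × ln(2540/23700)
   = (2.270 kJ/mol)(-2.233) = -5.07 kJ/mol
ΔG < 0, so the forward reaction is spontaneous (proceeds forward).

ΔG = -5.07 kJ/mol; the forward reaction is spontaneous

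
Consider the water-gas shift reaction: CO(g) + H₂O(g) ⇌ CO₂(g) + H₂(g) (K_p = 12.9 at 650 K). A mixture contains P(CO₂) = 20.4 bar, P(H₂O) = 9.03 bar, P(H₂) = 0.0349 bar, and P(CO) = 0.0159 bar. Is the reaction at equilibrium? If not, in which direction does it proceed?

Q_p = P(CO₂)·P(H₂) / (P(CO)·P(H₂O)) = (20.4)·(0.0349) / ((0.0159)·(9.03)) = 4.96
Q_p = 4.96 < K_p = 12.9, so the forward reaction proceeds.

forward (toward products)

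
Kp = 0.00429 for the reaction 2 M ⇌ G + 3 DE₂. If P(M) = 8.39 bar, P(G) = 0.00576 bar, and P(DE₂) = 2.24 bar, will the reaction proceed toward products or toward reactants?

Qp = P(G)·P(DE₂)³ / P(M)² = (0.00576)·(2.24)³ / (8.39)² = 9.20e-4
Qp = 9.20e-4 < Kp = 0.00429, so the forward reaction proceeds.

toward products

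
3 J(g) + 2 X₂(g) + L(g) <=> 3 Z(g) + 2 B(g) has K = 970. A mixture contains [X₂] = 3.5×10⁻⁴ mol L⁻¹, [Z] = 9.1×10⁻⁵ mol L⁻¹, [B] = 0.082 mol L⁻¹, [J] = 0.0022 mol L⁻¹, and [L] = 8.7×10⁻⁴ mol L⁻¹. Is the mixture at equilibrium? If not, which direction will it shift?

no; Q > K, reaction proceeds in reverse

Q = [Z]³·[B]² / ([J]³·[X₂]²·[L]) = (9.1×10⁻⁵)³·(0.082)² / ((0.0022)³·(3.5×10⁻⁴)²·(8.7×10⁻⁴)) = 4500
Q = 4500 > K = 970: net reverse reaction.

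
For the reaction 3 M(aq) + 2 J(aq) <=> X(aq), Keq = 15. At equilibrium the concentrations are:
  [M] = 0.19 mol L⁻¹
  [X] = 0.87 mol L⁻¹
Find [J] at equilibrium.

At equilibrium, Keq = [X] / ([M]³·[J]²) = 15.
(0.87) / ((0.19)³·([J])²) = 15
[J]² = 8.46 ⇒ [J] = 2.9 mol L⁻¹

[J] = 2.9 mol L⁻¹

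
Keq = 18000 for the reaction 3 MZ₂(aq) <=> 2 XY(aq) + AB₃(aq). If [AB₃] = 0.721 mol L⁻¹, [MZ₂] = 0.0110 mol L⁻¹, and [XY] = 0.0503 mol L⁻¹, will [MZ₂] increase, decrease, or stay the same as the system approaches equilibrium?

decrease

Q = [XY]²·[AB₃] / [MZ₂]³ = (0.0503)²·(0.721) / (0.0110)³ = 1370
Q = 1370 < Keq = 18000: net forward reaction.
MZ₂ is a reactant, so it decreases.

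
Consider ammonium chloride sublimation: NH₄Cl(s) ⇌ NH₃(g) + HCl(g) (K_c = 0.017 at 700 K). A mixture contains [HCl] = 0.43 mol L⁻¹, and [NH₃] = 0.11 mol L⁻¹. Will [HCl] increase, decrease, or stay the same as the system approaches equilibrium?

(NH₄Cl is a pure solid — omitted from Q_c.)
Q_c = [NH₃]·[HCl] = (0.11)·(0.43) = 0.047
Q_c = 0.047 > K_c = 0.017: net reverse reaction.
HCl is a product, so it decreases.

decrease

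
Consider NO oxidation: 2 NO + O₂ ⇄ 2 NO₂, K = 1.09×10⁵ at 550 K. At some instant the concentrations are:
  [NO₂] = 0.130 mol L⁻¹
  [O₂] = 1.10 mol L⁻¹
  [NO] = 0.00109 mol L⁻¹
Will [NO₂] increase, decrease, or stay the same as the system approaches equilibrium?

increase

Q = [NO₂]² / ([NO]²·[O₂]) = (0.130)² / ((0.00109)²·(1.10)) = 12900
Q = 12900 < K = 1.09×10⁵: net forward reaction.
NO₂ is a product, so it increases.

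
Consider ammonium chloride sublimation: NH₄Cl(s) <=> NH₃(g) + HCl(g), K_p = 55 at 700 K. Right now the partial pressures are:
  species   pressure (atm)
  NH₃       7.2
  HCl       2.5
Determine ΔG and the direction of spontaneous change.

ΔG = -6.50 kJ/mol; the forward reaction is spontaneous

(NH₄Cl is a pure solid — omitted from Q_p.)
Q_p = P(NH₃)·P(HCl) = (7.2)·(2.5) = 18.0
ΔG = RT ln(Q_p/K_p) = (8.314 J mol⁻¹ K⁻¹)(700 K) × ln(18.0/55)
   = (5.820 kJ/mol)(-1.117) = -6.50 kJ/mol
ΔG < 0, so the forward reaction is spontaneous (proceeds forward).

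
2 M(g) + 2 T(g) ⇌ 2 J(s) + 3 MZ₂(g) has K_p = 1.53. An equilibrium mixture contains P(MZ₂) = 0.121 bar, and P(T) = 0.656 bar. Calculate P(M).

(J is a pure solid — omitted from K_p.)
At equilibrium, K_p = P(MZ₂)³ / (P(M)²·P(T)²) = 1.53.
(0.121)³ / ((P(M))²·(0.656)²) = 1.53
P(M)² = 0.00269 ⇒ P(M) = 0.0519 bar

P(M) = 0.0519 bar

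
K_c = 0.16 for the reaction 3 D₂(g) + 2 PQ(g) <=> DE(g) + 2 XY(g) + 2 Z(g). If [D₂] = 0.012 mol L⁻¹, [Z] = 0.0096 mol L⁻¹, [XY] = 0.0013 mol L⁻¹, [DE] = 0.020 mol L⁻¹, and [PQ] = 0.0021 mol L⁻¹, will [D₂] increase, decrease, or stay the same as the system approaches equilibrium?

increase

Q_c = [DE]·[XY]²·[Z]² / ([D₂]³·[PQ]²) = (0.020)·(0.0013)²·(0.0096)² / ((0.012)³·(0.0021)²) = 0.41
Q_c = 0.41 > K_c = 0.16: net reverse reaction.
D₂ is a reactant, so it increases.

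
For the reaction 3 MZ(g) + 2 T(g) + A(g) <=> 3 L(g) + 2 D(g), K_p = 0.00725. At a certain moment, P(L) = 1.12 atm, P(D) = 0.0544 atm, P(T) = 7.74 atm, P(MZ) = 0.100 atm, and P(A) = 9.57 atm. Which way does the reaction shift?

Q_p = P(L)³·P(D)² / (P(MZ)³·P(T)²·P(A)) = (1.12)³·(0.0544)² / ((0.100)³·(7.74)²·(9.57)) = 0.00725
Q_p = 0.00725 = K_p, so the system is already at equilibrium.

neither direction; the system is at equilibrium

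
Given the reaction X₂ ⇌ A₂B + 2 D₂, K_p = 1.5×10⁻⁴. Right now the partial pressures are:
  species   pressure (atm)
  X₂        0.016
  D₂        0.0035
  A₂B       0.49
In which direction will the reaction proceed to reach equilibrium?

toward reactants

Q_p = P(A₂B)·P(D₂)² / P(X₂) = (0.49)·(0.0035)² / (0.016) = 3.8×10⁻⁴
Q_p = 3.8×10⁻⁴ > K_p = 1.5×10⁻⁴, so the reverse reaction proceeds.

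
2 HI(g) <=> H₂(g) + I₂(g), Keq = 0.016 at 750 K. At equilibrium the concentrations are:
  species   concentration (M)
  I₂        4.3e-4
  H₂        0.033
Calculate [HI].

[HI] = 0.030 M

At equilibrium, Keq = [H₂]·[I₂] / [HI]² = 0.016.
(0.033)·(4.3e-4) / ([HI])² = 0.016
[HI]² = 8.87e-4 ⇒ [HI] = 0.030 M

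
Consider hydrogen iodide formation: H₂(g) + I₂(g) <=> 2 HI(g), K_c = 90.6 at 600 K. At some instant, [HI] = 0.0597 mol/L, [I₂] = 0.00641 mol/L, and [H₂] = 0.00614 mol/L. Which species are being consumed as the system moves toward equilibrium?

Q_c = [HI]² / ([H₂]·[I₂]) = (0.0597)² / ((0.00614)·(0.00641)) = 90.6
Q_c = 90.6 = K_c; the system is at equilibrium.

none (at equilibrium)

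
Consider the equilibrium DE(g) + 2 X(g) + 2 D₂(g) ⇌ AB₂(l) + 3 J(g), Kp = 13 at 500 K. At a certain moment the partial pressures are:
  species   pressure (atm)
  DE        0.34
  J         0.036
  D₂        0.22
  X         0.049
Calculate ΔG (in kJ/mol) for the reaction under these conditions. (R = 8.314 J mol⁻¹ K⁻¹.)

ΔG = -9.97 kJ/mol

(AB₂ is a pure liquid — omitted from Qp.)
Qp = P(J)³ / (P(DE)·P(X)²·P(D₂)²) = (0.036)³ / ((0.34)·(0.049)²·(0.22)²) = 1.18
ΔG = RT ln(Qp/Kp) = (8.314 J mol⁻¹ K⁻¹)(500 K) × ln(1.18/13)
   = (4.157 kJ/mol)(-2.399) = -9.97 kJ/mol
ΔG < 0, so the forward reaction is spontaneous (proceeds forward).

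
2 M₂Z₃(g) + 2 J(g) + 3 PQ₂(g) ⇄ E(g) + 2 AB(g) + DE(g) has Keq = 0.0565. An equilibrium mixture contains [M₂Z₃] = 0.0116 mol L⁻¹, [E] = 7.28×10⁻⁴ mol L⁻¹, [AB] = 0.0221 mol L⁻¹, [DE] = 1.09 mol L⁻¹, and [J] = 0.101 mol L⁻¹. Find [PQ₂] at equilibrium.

At equilibrium, Keq = [E]·[AB]²·[DE] / ([M₂Z₃]²·[J]²·[PQ₂]³) = 0.0565.
(7.28×10⁻⁴)·(0.0221)²·(1.09) / ((0.0116)²·(0.101)²·([PQ₂])³) = 0.0565
[PQ₂]³ = 5.00 ⇒ [PQ₂] = 1.71 mol L⁻¹

[PQ₂] = 1.71 mol L⁻¹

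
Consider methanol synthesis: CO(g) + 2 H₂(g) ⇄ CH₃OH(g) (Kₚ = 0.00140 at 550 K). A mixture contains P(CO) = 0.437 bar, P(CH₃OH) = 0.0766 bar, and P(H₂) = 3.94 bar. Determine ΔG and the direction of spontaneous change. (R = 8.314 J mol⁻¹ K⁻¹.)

ΔG = 9.55 kJ/mol; the forward reaction is non-spontaneous

Qₚ = P(CH₃OH) / (P(CO)·P(H₂)²) = (0.0766) / ((0.437)·(3.94)²) = 0.0113
ΔG = RT ln(Qₚ/Kₚ) = (8.314 J mol⁻¹ K⁻¹)(550 K) × ln(0.0113/0.00140)
   = (4.573 kJ/mol)(2.088) = 9.55 kJ/mol
ΔG > 0, so the forward reaction is non-spontaneous (proceeds in reverse).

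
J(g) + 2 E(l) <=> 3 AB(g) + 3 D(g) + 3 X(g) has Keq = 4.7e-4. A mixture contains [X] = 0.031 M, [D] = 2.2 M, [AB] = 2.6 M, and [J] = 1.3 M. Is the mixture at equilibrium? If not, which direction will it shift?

(E is a pure liquid — omitted from Q.)
Q = [AB]³·[D]³·[X]³ / [J] = (2.6)³·(2.2)³·(0.031)³ / (1.3) = 0.0043
Q = 0.0043 > Keq = 4.7e-4: net reverse reaction.

no; Q > K, reaction proceeds in reverse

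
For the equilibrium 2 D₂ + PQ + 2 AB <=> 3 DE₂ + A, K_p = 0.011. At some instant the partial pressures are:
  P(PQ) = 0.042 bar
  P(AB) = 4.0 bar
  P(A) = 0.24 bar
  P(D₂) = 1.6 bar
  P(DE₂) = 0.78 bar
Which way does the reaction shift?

toward reactants

Q_p = P(DE₂)³·P(A) / (P(D₂)²·P(PQ)·P(AB)²) = (0.78)³·(0.24) / ((1.6)²·(0.042)·(4.0)²) = 0.066
Q_p = 0.066 > K_p = 0.011, so the reverse reaction proceeds.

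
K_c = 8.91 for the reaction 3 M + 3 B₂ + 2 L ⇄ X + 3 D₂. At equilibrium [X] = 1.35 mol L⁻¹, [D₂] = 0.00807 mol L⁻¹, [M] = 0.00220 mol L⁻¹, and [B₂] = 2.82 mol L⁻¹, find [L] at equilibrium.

At equilibrium, K_c = [X]·[D₂]³ / ([M]³·[B₂]³·[L]²) = 8.91.
(1.35)·(0.00807)³ / ((0.00220)³·(2.82)³·([L])²) = 8.91
[L]² = 0.333 ⇒ [L] = 0.577 mol L⁻¹

[L] = 0.577 mol L⁻¹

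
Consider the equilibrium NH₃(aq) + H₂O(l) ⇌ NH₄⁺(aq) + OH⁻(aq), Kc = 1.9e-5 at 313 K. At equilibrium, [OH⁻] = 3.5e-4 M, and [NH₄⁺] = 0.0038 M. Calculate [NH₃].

(H₂O is a pure liquid — omitted from Kc.)
At equilibrium, Kc = [NH₄⁺]·[OH⁻] / [NH₃] = 1.9e-5.
(0.0038)·(3.5e-4) / ([NH₃]) = 1.9e-5
[NH₃] = 0.0700 = 0.070 M

[NH₃] = 0.070 M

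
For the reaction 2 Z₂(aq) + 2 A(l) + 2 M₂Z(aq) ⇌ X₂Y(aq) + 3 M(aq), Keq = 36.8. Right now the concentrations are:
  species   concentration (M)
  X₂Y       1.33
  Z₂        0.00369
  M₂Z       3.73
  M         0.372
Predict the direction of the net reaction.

(A is a pure liquid — omitted from Q.)
Q = [X₂Y]·[M]³ / ([Z₂]²·[M₂Z]²) = (1.33)·(0.372)³ / ((0.00369)²·(3.73)²) = 361
Q = 361 > Keq = 36.8, so the reverse reaction proceeds.

toward reactants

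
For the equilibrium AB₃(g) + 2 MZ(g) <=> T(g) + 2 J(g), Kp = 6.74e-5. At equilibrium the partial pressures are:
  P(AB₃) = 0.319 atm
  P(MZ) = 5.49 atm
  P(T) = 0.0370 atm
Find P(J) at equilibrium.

P(J) = 0.132 atm

At equilibrium, Kp = P(T)·P(J)² / (P(AB₃)·P(MZ)²) = 6.74e-5.
(0.0370)·(P(J))² / ((0.319)·(5.49)²) = 6.74e-5
P(J)² = 0.0175 ⇒ P(J) = 0.132 atm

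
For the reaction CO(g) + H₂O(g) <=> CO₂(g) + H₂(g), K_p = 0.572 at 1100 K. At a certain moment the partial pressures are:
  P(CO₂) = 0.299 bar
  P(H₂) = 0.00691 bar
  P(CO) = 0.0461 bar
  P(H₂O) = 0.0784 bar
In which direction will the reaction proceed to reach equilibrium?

neither direction; the system is at equilibrium

Q_p = P(CO₂)·P(H₂) / (P(CO)·P(H₂O)) = (0.299)·(0.00691) / ((0.0461)·(0.0784)) = 0.572
Q_p = 0.572 = K_p, so the system is already at equilibrium.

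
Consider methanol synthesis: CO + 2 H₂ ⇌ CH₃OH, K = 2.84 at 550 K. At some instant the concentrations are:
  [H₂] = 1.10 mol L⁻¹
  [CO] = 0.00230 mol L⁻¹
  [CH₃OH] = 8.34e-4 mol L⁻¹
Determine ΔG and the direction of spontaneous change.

Q = [CH₃OH] / ([CO]·[H₂]²) = (8.34e-4) / ((0.00230)·(1.10)²) = 0.300
ΔG = RT ln(Q/K) = (8.314 J mol⁻¹ K⁻¹)(550 K) × ln(0.300/2.84)
   = (4.573 kJ/mol)(-2.248) = -10.3 kJ/mol
ΔG < 0, so the forward reaction is spontaneous (proceeds forward).

ΔG = -10.3 kJ/mol; the forward reaction is spontaneous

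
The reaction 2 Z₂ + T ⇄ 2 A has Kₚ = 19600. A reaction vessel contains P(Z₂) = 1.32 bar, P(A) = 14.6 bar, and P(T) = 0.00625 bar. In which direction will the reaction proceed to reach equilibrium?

Qₚ = P(A)² / (P(Z₂)²·P(T)) = (14.6)² / ((1.32)²·(0.00625)) = 19600
Qₚ = 19600 = Kₚ, so the system is already at equilibrium.

at equilibrium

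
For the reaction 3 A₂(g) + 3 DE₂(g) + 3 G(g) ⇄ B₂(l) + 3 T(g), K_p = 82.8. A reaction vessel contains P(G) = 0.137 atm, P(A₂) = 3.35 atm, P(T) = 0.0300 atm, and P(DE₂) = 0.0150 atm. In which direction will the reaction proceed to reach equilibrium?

neither direction; the system is at equilibrium

(B₂ is a pure liquid — omitted from Q_p.)
Q_p = P(T)³ / (P(A₂)³·P(DE₂)³·P(G)³) = (0.0300)³ / ((3.35)³·(0.0150)³·(0.137)³) = 82.8
Q_p = 82.8 = K_p, so the system is already at equilibrium.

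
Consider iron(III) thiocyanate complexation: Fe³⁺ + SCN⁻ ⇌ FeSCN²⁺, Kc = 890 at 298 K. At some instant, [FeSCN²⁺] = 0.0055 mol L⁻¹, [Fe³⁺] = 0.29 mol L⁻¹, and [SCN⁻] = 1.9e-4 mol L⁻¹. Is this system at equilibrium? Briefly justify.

no; Q < K, reaction proceeds forward

Qc = [FeSCN²⁺] / ([Fe³⁺]·[SCN⁻]) = (0.0055) / ((0.29)·(1.9e-4)) = 100
Qc = 100 < Kc = 890: net forward reaction.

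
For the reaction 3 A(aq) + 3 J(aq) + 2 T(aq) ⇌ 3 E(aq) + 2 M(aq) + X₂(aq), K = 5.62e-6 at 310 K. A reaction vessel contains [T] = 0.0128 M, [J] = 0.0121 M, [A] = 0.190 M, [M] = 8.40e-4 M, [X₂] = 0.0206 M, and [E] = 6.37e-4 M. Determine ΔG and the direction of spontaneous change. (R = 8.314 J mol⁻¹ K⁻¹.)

ΔG = -2.81 kJ/mol; the forward reaction is spontaneous

Q = [E]³·[M]²·[X₂] / ([A]³·[J]³·[T]²) = (6.37e-4)³·(8.40e-4)²·(0.0206) / ((0.190)³·(0.0121)³·(0.0128)²) = 1.89e-6
ΔG = RT ln(Q/K) = (8.314 J mol⁻¹ K⁻¹)(310 K) × ln(1.89e-6/5.62e-6)
   = (2.577 kJ/mol)(-1.090) = -2.81 kJ/mol
ΔG < 0, so the forward reaction is spontaneous (proceeds forward).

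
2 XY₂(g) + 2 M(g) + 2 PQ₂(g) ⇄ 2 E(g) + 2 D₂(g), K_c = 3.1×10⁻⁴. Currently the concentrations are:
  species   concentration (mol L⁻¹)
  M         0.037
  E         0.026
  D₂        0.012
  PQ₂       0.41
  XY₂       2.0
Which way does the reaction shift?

forward (toward products)

Q_c = [E]²·[D₂]² / ([XY₂]²·[M]²·[PQ₂]²) = (0.026)²·(0.012)² / ((2.0)²·(0.037)²·(0.41)²) = 1.1×10⁻⁴
Q_c = 1.1×10⁻⁴ < K_c = 3.1×10⁻⁴, so the forward reaction proceeds.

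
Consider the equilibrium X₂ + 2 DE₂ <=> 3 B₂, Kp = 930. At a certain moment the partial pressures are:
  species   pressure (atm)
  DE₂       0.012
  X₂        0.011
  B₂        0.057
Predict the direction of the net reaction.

to the right

Qp = P(B₂)³ / (P(X₂)·P(DE₂)²) = (0.057)³ / ((0.011)·(0.012)²) = 120
Qp = 120 < Kp = 930, so the forward reaction proceeds.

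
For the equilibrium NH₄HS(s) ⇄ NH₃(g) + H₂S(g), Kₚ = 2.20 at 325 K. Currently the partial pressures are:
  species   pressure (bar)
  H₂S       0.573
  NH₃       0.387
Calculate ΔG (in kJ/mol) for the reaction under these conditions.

(NH₄HS is a pure solid — omitted from Qₚ.)
Qₚ = P(NH₃)·P(H₂S) = (0.387)·(0.573) = 0.222
ΔG = RT ln(Qₚ/Kₚ) = (8.314 J mol⁻¹ K⁻¹)(325 K) × ln(0.222/2.20)
   = (2.702 kJ/mol)(-2.294) = -6.20 kJ/mol
ΔG < 0, so the forward reaction is spontaneous (proceeds forward).

ΔG = -6.20 kJ/mol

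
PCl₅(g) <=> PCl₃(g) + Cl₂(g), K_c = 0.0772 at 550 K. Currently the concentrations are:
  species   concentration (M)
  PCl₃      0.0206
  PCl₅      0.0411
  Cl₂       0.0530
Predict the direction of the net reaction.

Q_c = [PCl₃]·[Cl₂] / [PCl₅] = (0.0206)·(0.0530) / (0.0411) = 0.0266
Q_c = 0.0266 < K_c = 0.0772, so the forward reaction proceeds.

in the forward direction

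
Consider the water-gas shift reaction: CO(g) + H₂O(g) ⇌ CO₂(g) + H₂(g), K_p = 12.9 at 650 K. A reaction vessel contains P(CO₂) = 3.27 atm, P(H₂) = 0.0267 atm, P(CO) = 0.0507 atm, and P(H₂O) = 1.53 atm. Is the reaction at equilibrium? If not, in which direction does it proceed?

Q_p = P(CO₂)·P(H₂) / (P(CO)·P(H₂O)) = (3.27)·(0.0267) / ((0.0507)·(1.53)) = 1.13
Q_p = 1.13 < K_p = 12.9, so the forward reaction proceeds.

forward (toward products)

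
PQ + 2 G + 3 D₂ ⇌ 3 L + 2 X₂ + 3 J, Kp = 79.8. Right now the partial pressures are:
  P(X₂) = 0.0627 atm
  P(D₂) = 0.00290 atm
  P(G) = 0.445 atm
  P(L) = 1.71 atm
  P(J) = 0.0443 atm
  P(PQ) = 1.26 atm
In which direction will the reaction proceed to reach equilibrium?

Qp = P(L)³·P(X₂)²·P(J)³ / (P(PQ)·P(G)²·P(D₂)³) = (1.71)³·(0.0627)²·(0.0443)³ / ((1.26)·(0.445)²·(0.00290)³) = 281
Qp = 281 > Kp = 79.8, so the reverse reaction proceeds.

reverse (toward reactants)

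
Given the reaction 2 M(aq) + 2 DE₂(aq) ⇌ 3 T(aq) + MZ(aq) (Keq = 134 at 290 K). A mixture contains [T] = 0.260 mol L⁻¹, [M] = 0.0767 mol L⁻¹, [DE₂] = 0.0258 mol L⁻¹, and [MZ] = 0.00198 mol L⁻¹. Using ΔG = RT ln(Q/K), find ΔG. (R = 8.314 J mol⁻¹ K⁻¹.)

ΔG = -6.54 kJ/mol

Q = [T]³·[MZ] / ([M]²·[DE₂]²) = (0.260)³·(0.00198) / ((0.0767)²·(0.0258)²) = 8.89
ΔG = RT ln(Q/Keq) = (8.314 J mol⁻¹ K⁻¹)(290 K) × ln(8.89/134)
   = (2.411 kJ/mol)(-2.713) = -6.54 kJ/mol
ΔG < 0, so the forward reaction is spontaneous (proceeds forward).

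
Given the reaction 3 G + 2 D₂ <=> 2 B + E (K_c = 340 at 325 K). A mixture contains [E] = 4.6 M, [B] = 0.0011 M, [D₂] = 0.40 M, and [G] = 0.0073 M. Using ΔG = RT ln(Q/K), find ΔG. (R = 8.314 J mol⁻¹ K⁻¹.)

Q_c = [B]²·[E] / ([G]³·[D₂]²) = (0.0011)²·(4.6) / ((0.0073)³·(0.40)²) = 89.4
ΔG = RT ln(Q_c/K_c) = (8.314 J mol⁻¹ K⁻¹)(325 K) × ln(89.4/340)
   = (2.702 kJ/mol)(-1.336) = -3.61 kJ/mol
ΔG < 0, so the forward reaction is spontaneous (proceeds forward).

ΔG = -3.61 kJ/mol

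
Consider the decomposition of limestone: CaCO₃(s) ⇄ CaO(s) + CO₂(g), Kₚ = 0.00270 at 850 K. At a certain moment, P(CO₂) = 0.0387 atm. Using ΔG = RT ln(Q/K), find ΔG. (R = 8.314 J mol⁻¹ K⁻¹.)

(CaCO₃, CaO are pure solids — omitted from Qₚ.)
Qₚ = P(CO₂) = 0.0387
ΔG = RT ln(Qₚ/Kₚ) = (8.314 J mol⁻¹ K⁻¹)(850 K) × ln(0.0387/0.00270)
   = (7.067 kJ/mol)(2.663) = 18.8 kJ/mol
ΔG > 0, so the forward reaction is non-spontaneous (proceeds in reverse).

ΔG = 18.8 kJ/mol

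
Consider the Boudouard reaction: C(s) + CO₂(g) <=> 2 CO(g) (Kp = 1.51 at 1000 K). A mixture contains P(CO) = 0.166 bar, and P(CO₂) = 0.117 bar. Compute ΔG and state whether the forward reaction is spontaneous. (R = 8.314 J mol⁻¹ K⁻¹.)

ΔG = -15.4 kJ/mol; the forward reaction is spontaneous

(C is a pure solid — omitted from Qp.)
Qp = P(CO)² / P(CO₂) = (0.166)² / (0.117) = 0.236
ΔG = RT ln(Qp/Kp) = (8.314 J mol⁻¹ K⁻¹)(1000 K) × ln(0.236/1.51)
   = (8.314 kJ/mol)(-1.856) = -15.4 kJ/mol
ΔG < 0, so the forward reaction is spontaneous (proceeds forward).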